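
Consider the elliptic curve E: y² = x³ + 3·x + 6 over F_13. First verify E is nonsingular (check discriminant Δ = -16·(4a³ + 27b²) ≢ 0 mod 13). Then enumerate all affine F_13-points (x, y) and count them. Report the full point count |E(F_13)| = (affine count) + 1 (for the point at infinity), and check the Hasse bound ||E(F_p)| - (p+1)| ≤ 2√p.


Affine points = {(1, 6), (1, 7), (3, 4), (3, 9), (4, 2), (4, 11), (5, 4), (5, 9), (8, 3), (8, 10), (10, 3), (10, 10)}; affine count = 12; |E(F_13)| = 13.

Discriminant check: Δ ∝ 4a³ + 27b² = 4·3³ + 27·6² = 4·27 + 27·36 ≡ 1 (mod 13). Nonzero ⇒ E is nonsingular.
For each x ∈ F_13, compute rhs = x³ + 3·x + 6 mod 13, then count y ∈ F_13 with y² ≡ rhs.
  x = 0: rhs = 6, matching y values: none (0 points).
  x = 1: rhs = 10, matching y values: 6, 7 (2 points).
  x = 2: rhs = 7, matching y values: none (0 points).
  x = 3: rhs = 3, matching y values: 4, 9 (2 points).
  x = 4: rhs = 4, matching y values: 2, 11 (2 points).
  x = 5: rhs = 3, matching y values: 4, 9 (2 points).
  x = 6: rhs = 6, matching y values: none (0 points).
  x = 7: rhs = 6, matching y values: none (0 points).
  x = 8: rhs = 9, matching y values: 3, 10 (2 points).
  x = 9: rhs = 8, matching y values: none (0 points).
  x = 10: rhs = 9, matching y values: 3, 10 (2 points).
  x = 11: rhs = 5, matching y values: none (0 points).
  x = 12: rhs = 2, matching y values: none (0 points).
Total affine count: 12.
Full point count |E(F_13)| = 12 + 1 = 13.
Hasse bound: |13 − (13+1)| = |-1| = 1 ≤ 2√13 ≈ 7.2111 ✓.


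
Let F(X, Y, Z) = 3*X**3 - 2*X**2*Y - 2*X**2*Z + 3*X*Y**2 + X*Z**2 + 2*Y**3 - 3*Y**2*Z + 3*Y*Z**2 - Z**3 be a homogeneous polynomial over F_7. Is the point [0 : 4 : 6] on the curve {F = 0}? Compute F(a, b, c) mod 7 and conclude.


F(0,4,6) ≡ 0 (mod 7); P is on the curve.

Evaluate F(0, 4, 6) term-by-term (mod 7).
  3*X**3 ↦ 3·0·1·1 = 0
  -2*X**2*Y ↦ -2·0·4·1 = 0
  -2*X**2*Z ↦ -2·0·1·6 = 0
  3*X*Y**2 ↦ 3·0·16·1 = 0
  X*Z**2 ↦ 1·0·1·36 = 0
  2*Y**3 ↦ 2·1·64·1 = 128
  -3*Y**2*Z ↦ -3·1·16·6 = -288
  3*Y*Z**2 ↦ 3·1·4·36 = 432
  -Z**3 ↦ -1·1·1·216 = -216
Sum: F(0, 4, 6) = (0) + (0) + (0) + (0) + (0) + (128) + (-288) + (432) + (-216) = 56.
Reducing mod 7: 56 ≡ 0 (mod 7).
Since F(a, b, c) ≡ 0 (mod 7), P lies on the curve.


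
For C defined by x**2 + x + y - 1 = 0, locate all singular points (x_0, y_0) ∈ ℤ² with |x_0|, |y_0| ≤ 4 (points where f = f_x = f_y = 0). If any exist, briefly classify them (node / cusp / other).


No singular points in the scanned grid; C is smooth there.

Compute partial derivatives:
  f_x = 2*x + 1.
  f_y = 1.
f_y = 1 is a nonzero constant, so f_y never vanishes: no point (x, y) can satisfy f = f_x = f_y = 0. In particular no (x, y) ∈ {−4, ..., 4}² is singular; the curve is smooth.


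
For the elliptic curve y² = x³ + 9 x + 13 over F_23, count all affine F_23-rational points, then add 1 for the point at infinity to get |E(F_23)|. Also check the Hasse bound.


Affine points = {(0, 6), (0, 17), (1, 0), (2, 4), (2, 19), (9, 8), (9, 15), (12, 3), (12, 20), (13, 2), (13, 21), (14, 10), (14, 13), (15, 2), (15, 21), (18, 2), (18, 21), (22, 7), (22, 16)}; affine count = 19; |E(F_23)| = 20.

Discriminant check: Δ ∝ 4a³ + 27b² = 4·9³ + 27·13² = 4·729 + 27·169 ≡ 4 (mod 23). Nonzero ⇒ E is nonsingular.
For each x ∈ F_23, compute rhs = x³ + 9·x + 13 mod 23, then count y ∈ F_23 with y² ≡ rhs.
  x = 0: rhs = 13, matching y values: 6, 17 (2 points).
  x = 1: rhs = 0, matching y values: 0 (1 points).
  x = 2: rhs = 16, matching y values: 4, 19 (2 points).
  x = 3: rhs = 21, matching y values: none (0 points).
  x = 4: rhs = 21, matching y values: none (0 points).
  x = 5: rhs = 22, matching y values: none (0 points).
  x = 6: rhs = 7, matching y values: none (0 points).
  x = 7: rhs = 5, matching y values: none (0 points).
  x = 8: rhs = 22, matching y values: none (0 points).
  x = 9: rhs = 18, matching y values: 8, 15 (2 points).
  x = 10: rhs = 22, matching y values: none (0 points).
  x = 11: rhs = 17, matching y values: none (0 points).
  x = 12: rhs = 9, matching y values: 3, 20 (2 points).
  x = 13: rhs = 4, matching y values: 2, 21 (2 points).
  x = 14: rhs = 8, matching y values: 10, 13 (2 points).
  x = 15: rhs = 4, matching y values: 2, 21 (2 points).
  x = 16: rhs = 21, matching y values: none (0 points).
  x = 17: rhs = 19, matching y values: none (0 points).
  x = 18: rhs = 4, matching y values: 2, 21 (2 points).
  x = 19: rhs = 5, matching y values: none (0 points).
  x = 20: rhs = 5, matching y values: none (0 points).
  x = 21: rhs = 10, matching y values: none (0 points).
  x = 22: rhs = 3, matching y values: 7, 16 (2 points).
Total affine count: 19.
Full point count |E(F_23)| = 19 + 1 = 20.
Hasse bound: |20 − (23+1)| = |-4| = 4 ≤ 2√23 ≈ 9.5917 ✓.


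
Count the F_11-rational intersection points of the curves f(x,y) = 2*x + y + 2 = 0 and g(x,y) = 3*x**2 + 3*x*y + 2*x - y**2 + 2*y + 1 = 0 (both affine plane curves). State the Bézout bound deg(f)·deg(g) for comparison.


Common zeros: {(7, 6), (8, 4)}; count = 2; Bézout bound = 2.

deg(f) = 1, deg(g) = 2, so Bézout bound = 2.
Scan x ∈ F_11. For each x, list the y ∈ F_11 with f(x, y) ≡ 0 and those with g(x, y) ≡ 0 (mod 11); the common zeros in that column are the intersection.
  x = 0: f ≡ 0 at y ∈ {9}; g ≡ 0 at y ∈ ∅; common: ∅.
  x = 1: f ≡ 0 at y ∈ {7}; g ≡ 0 at y ∈ {6, 10}; common: ∅.
  x = 2: f ≡ 0 at y ∈ {5}; g ≡ 0 at y ∈ {4}; common: ∅.
  x = 3: f ≡ 0 at y ∈ {3}; g ≡ 0 at y ∈ {1, 10}; common: ∅.
  x = 4: f ≡ 0 at y ∈ {1}; g ≡ 0 at y ∈ ∅; common: ∅.
  x = 5: f ≡ 0 at y ∈ {10}; g ≡ 0 at y ∈ ∅; common: ∅.
  x = 6: f ≡ 0 at y ∈ {8}; g ≡ 0 at y ∈ {0, 9}; common: ∅.
  x = 7: f ≡ 0 at y ∈ {6}; g ≡ 0 at y ∈ {6}; common: {6}.
  x = 8: f ≡ 0 at y ∈ {4}; g ≡ 0 at y ∈ {0, 4}; common: {4}.
  x = 9: f ≡ 0 at y ∈ {2}; g ≡ 0 at y ∈ ∅; common: ∅.
  x = 10: f ≡ 0 at y ∈ {0}; g ≡ 0 at y ∈ {1, 9}; common: ∅.
Collecting: common zeros = {(7, 6), (8, 4)}, so the count is 2.
Comparison with the Bézout bound: 2 ≤ 2 = deg(f)·deg(g), as expected for curves with no common component (the bound is attained).


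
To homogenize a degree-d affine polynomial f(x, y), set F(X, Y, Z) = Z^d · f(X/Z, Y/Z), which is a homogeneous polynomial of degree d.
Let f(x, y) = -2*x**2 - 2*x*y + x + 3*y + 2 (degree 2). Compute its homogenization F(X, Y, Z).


F(X, Y, Z) = -2*X**2 - 2*X*Y + X*Z + 3*Y*Z + 2*Z**2

deg(f) = 2.
Substitute x = X/Z, y = Y/Z into f, then multiply by Z^2.
  monomial -2·x^2·y^0 ↦ -2·X^2·Y^0·Z^0.
  monomial -2·x^1·y^1 ↦ -2·X^1·Y^1·Z^0.
  monomial 1·x^1·y^0 ↦ 1·X^1·Y^0·Z^1.
  monomial 3·x^0·y^1 ↦ 3·X^0·Y^1·Z^1.
  monomial 2·x^0·y^0 ↦ 2·X^0·Y^0·Z^2.
Collecting: F(X, Y, Z) = -2*X**2 - 2*X*Y + X*Z + 3*Y*Z + 2*Z**2.


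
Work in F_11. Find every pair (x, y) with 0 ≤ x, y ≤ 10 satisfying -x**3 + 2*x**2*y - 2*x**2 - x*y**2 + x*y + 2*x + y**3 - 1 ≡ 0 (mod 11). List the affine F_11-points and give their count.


Affine F_11-points: {(0, 1), (2, 8), (4, 4), (6, 5), (8, 10), (9, 6)}; count = 6.

For each of the 121 pairs (x, y) ∈ F_11², evaluate f(x, y) mod 11. Record the zeros.
  x = 0: [0↦10, 1↦0, 2↦7, 3↦4, 4↦8, 5↦3, 6↦6, 7↦1, 8↦5, 9↦2, 10↦9]  zeros at y ∈ {1}
  x = 1: [0↦9, 1↦1, 2↦8, 3↦3, 4↦3, 5↦3, 6↦9, 7↦5, 8↦8, 9↦2, 10↦4]  zeros at y ∈ ∅
  x = 2: [0↦9, 1↦7, 2↦7, 3↦4, 4↦4, 5↦2, 6↦4, 7↦5, 8↦0, 9↦6, 10↦7]  zeros at y ∈ {8}
  x = 3: [0↦4, 1↦1, 2↦9, 3↦1, 4↦5, 5↦5, 6↦7, 7↦6, 8↦8, 9↦8, 10↦1]  zeros at y ∈ ∅
  x = 4: [0↦10, 1↦10, 2↦8, 3↦10, 4↦0, 5↦6, 6↦1, 7↦2, 8↦4, 9↦2, 10↦2]  zeros at y ∈ {4}
  x = 5: [0↦10, 1↦6, 2↦9, 3↦3, 4↦5, 5↦10, 6↦2, 7↦9, 8↦4, 9↦4, 10↦4]  zeros at y ∈ ∅
  x = 6: [0↦9, 1↦5, 2↦6, 3↦7, 4↦3, 5↦0, 6↦4, 7↦10, 8↦2, 9↦8, 10↦1]  zeros at y ∈ {5}
  x = 7: [0↦1, 1↦1, 2↦4, 3↦5, 4↦10, 5↦3, 6↦1, 7↦10, 8↦3, 9↦8, 10↦9]  zeros at y ∈ ∅
  x = 8: [0↦2, 1↦10, 2↦8, 3↦2, 4↦9, 5↦2, 6↦9, 7↦3, 8↦1, 9↦9, 10↦0]  zeros at y ∈ {10}
  x = 9: [0↦6, 1↦4, 2↦1, 3↦3, 4↦5, 5↦2, 6↦0, 7↦5, 8↦1, 9↦5, 10↦1]  zeros at y ∈ {6}
  x = 10: [0↦7, 1↦10, 2↦10, 3↦2, 4↦3, 5↦8, 6↦1, 7↦10, 8↦8, 9↦1, 10↦6]  zeros at y ∈ ∅
Collecting zeros: affine points = {(0, 1), (2, 8), (4, 4), (6, 5), (8, 10), (9, 6)}.
Total count |C(F_11)_aff| = 6.


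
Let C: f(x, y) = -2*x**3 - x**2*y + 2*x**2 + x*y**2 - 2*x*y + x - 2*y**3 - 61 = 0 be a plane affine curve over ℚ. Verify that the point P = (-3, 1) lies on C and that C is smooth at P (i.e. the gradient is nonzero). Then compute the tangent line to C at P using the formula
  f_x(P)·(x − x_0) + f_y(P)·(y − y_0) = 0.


Tangent line at P: -60*x - 15*y - 165 = 0.

Step 1: f(-3, 1) = 0, so P lies on C.
Step 2: partial derivatives
  f_x(x, y) = -6*x**2 - 2*x*y + 4*x + y**2 - 2*y + 1, f_y(x, y) = -x**2 + 2*x*y - 2*x - 6*y**2.
  f_x(P) = -60, f_y(P) = -15 (gradient nonzero, so P is smooth).
Step 3: tangent line at P: -60·(x − -3) + -15·(y − 1) = 0.
Expanding: -60*x - 15*y - 165 = 0.


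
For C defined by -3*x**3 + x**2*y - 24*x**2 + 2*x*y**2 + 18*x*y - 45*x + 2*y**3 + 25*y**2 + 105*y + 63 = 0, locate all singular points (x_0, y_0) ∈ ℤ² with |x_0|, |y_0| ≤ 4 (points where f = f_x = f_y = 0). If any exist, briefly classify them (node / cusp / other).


Singular points: {(-3, -3)}; classification: cusp.

Compute partial derivatives:
  f_x = -9*x**2 + 2*x*y - 48*x + 2*y**2 + 18*y - 45.
  f_y = x**2 + 4*x*y + 18*x + 6*y**2 + 50*y + 105.
Scan x_0 ∈ {−4, ..., 4}. For each x_0, f_y(x_0, y) is a polynomial in y; find its integer roots y ∈ {−4, ..., 4}, then test f_x and f at those candidates.
  x = -4: f_y(-4, y) = 6*y**2 + 34*y + 49; no integer root y with |y| ≤ 4.
  x = -3: f_y(-3, y) = 6*y**2 + 38*y + 60; vanishes at y ∈ {-3}. (-3, -3): f_x = 0, f = 0 — SINGULAR.
  x = -2: f_y(-2, y) = 6*y**2 + 42*y + 73; no integer root y with |y| ≤ 4.
  x = -1: f_y(-1, y) = 6*y**2 + 46*y + 88; vanishes at y ∈ {-4}. (-1, -4): f_x = -38 ≠ 0.
  x = 0: f_y(0, y) = 6*y**2 + 50*y + 105; no integer root y with |y| ≤ 4.
  x = 1: f_y(1, y) = 6*y**2 + 54*y + 124; no integer root y with |y| ≤ 4.
  x = 2: f_y(2, y) = 6*y**2 + 58*y + 145; no integer root y with |y| ≤ 4.
  x = 3: f_y(3, y) = 6*y**2 + 62*y + 168; no integer root y with |y| ≤ 4.
  x = 4: f_y(4, y) = 6*y**2 + 66*y + 193; no integer root y with |y| ≤ 4.
Only singular point on the grid: (-3, -3).
Classify: substitute x = -3 + u, y = -3 + v and expand: f = -3*u**3 + u**2*v + 2*u*v**2 + 2*v**3 + v**2.
No constant or linear terms (consistent with a singular point). Quadratic part: v**2. Cubic part: -3*u**3 + u**2*v + 2*u*v**2 + 2*v**3.
The quadratic part v**2 is a perfect square, so there is a single (double) tangent line v = 0, i.e. y = -3. Restricting the cubic part to that line (v = 0) leaves -3*u**3 ≠ 0, so f is not divisible by v and the branch is v² ≈ 3*u**3 to lowest order — this is a cusp.
Classification: cusp.


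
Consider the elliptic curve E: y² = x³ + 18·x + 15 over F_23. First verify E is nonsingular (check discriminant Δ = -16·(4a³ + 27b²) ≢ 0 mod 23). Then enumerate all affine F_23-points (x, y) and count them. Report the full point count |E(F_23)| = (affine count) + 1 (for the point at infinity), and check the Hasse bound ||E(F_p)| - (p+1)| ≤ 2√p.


Affine points = {(2, 6), (2, 17), (3, 2), (3, 21), (4, 6), (4, 17), (5, 0), (7, 1), (7, 22), (8, 2), (8, 21), (9, 3), (9, 20), (11, 7), (11, 16), (12, 2), (12, 21), (13, 10), (13, 13), (15, 7), (15, 16), (16, 11), (16, 12), (17, 6), (17, 17), (20, 7), (20, 16)}; affine count = 27; |E(F_23)| = 28.

Discriminant check: Δ ∝ 4a³ + 27b² = 4·18³ + 27·15² = 4·5832 + 27·225 ≡ 9 (mod 23). Nonzero ⇒ E is nonsingular.
For each x ∈ F_23, compute rhs = x³ + 18·x + 15 mod 23, then count y ∈ F_23 with y² ≡ rhs.
  x = 0: rhs = 15, matching y values: none (0 points).
  x = 1: rhs = 11, matching y values: none (0 points).
  x = 2: rhs = 13, matching y values: 6, 17 (2 points).
  x = 3: rhs = 4, matching y values: 2, 21 (2 points).
  x = 4: rhs = 13, matching y values: 6, 17 (2 points).
  x = 5: rhs = 0, matching y values: 0 (1 points).
  x = 6: rhs = 17, matching y values: none (0 points).
  x = 7: rhs = 1, matching y values: 1, 22 (2 points).
  x = 8: rhs = 4, matching y values: 2, 21 (2 points).
  x = 9: rhs = 9, matching y values: 3, 20 (2 points).
  x = 10: rhs = 22, matching y values: none (0 points).
  x = 11: rhs = 3, matching y values: 7, 16 (2 points).
  x = 12: rhs = 4, matching y values: 2, 21 (2 points).
  x = 13: rhs = 8, matching y values: 10, 13 (2 points).
  x = 14: rhs = 21, matching y values: none (0 points).
  x = 15: rhs = 3, matching y values: 7, 16 (2 points).
  x = 16: rhs = 6, matching y values: 11, 12 (2 points).
  x = 17: rhs = 13, matching y values: 6, 17 (2 points).
  x = 18: rhs = 7, matching y values: none (0 points).
  x = 19: rhs = 17, matching y values: none (0 points).
  x = 20: rhs = 3, matching y values: 7, 16 (2 points).
  x = 21: rhs = 17, matching y values: none (0 points).
  x = 22: rhs = 19, matching y values: none (0 points).
Total affine count: 27.
Full point count |E(F_23)| = 27 + 1 = 28.
Hasse bound: |28 − (23+1)| = |4| = 4 ≤ 2√23 ≈ 9.5917 ✓.


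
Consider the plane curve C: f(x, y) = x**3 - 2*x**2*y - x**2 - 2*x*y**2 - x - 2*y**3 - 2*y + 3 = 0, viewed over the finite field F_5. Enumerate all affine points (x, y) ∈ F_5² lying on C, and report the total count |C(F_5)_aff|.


Affine F_5-points: {(1, 2), (2, 0), (2, 3), (3, 1), (3, 3), (4, 4)}; count = 6.

For each of the 25 pairs (x, y) ∈ F_5², evaluate f(x, y) mod 5. Record the zeros.
  x = 0: [0↦3, 1↦4, 2↦3, 3↦3, 4↦2]  zeros at y ∈ ∅
  x = 1: [0↦2, 1↦4, 2↦0, 3↦3, 4↦1]  zeros at y ∈ {2}
  x = 2: [0↦0, 1↦4, 2↦3, 3↦0, 4↦3]  zeros at y ∈ {0, 3}
  x = 3: [0↦3, 1↦0, 2↦3, 3↦0, 4↦4]  zeros at y ∈ {1, 3}
  x = 4: [0↦2, 1↦3, 2↦1, 3↦4, 4↦0]  zeros at y ∈ {4}
Collecting zeros: affine points = {(1, 2), (2, 0), (2, 3), (3, 1), (3, 3), (4, 4)}.
Total count |C(F_5)_aff| = 6.


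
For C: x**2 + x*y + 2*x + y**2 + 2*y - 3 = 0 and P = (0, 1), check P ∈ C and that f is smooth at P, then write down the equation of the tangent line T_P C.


Tangent line at P: 3*x + 4*y - 4 = 0.

Step 1: f(0, 1) = 0, so P lies on C.
Step 2: partial derivatives
  f_x(x, y) = 2*x + y + 2, f_y(x, y) = x + 2*y + 2.
  f_x(P) = 3, f_y(P) = 4 (gradient nonzero, so P is smooth).
Step 3: tangent line at P: 3·(x − 0) + 4·(y − 1) = 0.
Expanding: 3*x + 4*y - 4 = 0.


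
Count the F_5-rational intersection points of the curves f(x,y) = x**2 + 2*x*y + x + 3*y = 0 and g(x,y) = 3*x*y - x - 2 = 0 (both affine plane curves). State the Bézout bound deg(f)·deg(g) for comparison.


Common zeros: ∅; count = 0; Bézout bound = 4.

deg(f) = 2, deg(g) = 2, so Bézout bound = 4.
Scan x ∈ F_5. For each x, list the y ∈ F_5 with f(x, y) ≡ 0 and those with g(x, y) ≡ 0 (mod 5); the common zeros in that column are the intersection.
  x = 0: f ≡ 0 at y ∈ {0}; g ≡ 0 at y ∈ ∅; common: ∅.
  x = 1: f ≡ 0 at y ∈ ∅; g ≡ 0 at y ∈ {1}; common: ∅.
  x = 2: f ≡ 0 at y ∈ {2}; g ≡ 0 at y ∈ {4}; common: ∅.
  x = 3: f ≡ 0 at y ∈ {2}; g ≡ 0 at y ∈ {0}; common: ∅.
  x = 4: f ≡ 0 at y ∈ {0}; g ≡ 0 at y ∈ {3}; common: ∅.
Collecting: common zeros = ∅, so the count is 0.
Comparison with the Bézout bound: 0 ≤ 4 = deg(f)·deg(g), as expected for curves with no common component (the affine F_5-count falls short of the bound because intersections may lie at infinity, over extension fields, or carry multiplicity).


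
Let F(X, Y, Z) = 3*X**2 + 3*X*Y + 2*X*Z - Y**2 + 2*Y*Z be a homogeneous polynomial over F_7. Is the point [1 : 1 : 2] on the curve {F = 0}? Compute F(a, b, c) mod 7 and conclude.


F(1,1,2) ≡ 6 (mod 7); P is NOT on the curve.

Evaluate F(1, 1, 2) term-by-term (mod 7).
  3*X**2 ↦ 3·1·1·1 = 3
  3*X*Y ↦ 3·1·1·1 = 3
  2*X*Z ↦ 2·1·1·2 = 4
  -Y**2 ↦ -1·1·1·1 = -1
  2*Y*Z ↦ 2·1·1·2 = 4
Sum: F(1, 1, 2) = (3) + (3) + (4) + (-1) + (4) = 13.
Reducing mod 7: 13 ≡ 6 (mod 7).
Since F(a, b, c) ≡ 6 ≠ 0 (mod 7), P does NOT lie on the curve.


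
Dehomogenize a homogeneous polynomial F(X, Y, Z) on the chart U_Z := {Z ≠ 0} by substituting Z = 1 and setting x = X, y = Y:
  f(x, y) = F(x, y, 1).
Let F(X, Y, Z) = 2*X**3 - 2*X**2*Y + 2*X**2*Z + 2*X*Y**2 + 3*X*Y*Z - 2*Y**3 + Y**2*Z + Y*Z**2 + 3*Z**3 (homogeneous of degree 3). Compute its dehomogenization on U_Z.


f(x, y) = 2*x**3 - 2*x**2*y + 2*x**2 + 2*x*y**2 + 3*x*y - 2*y**3 + y**2 + y + 3

On U_Z we set Z = 1. Each monomial c·X^i·Y^j·Z^k in F becomes c·x^i·y^j·1^k = c·x^i·y^j.
Substituting Z = 1: F(X, Y, 1) = 2*x**3 - 2*x**2*y + 2*x**2 + 2*x*y**2 + 3*x*y - 2*y**3 + y**2 + y + 3.
Note: deg(f) ≤ deg(F) = 3; strict inequality happens when F is divisible by Z (lost terms).


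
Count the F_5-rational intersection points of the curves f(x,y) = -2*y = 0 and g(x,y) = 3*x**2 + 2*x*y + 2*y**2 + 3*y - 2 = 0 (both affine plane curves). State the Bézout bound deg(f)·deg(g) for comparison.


Common zeros: {(2, 0), (3, 0)}; count = 2; Bézout bound = 2.

deg(f) = 1, deg(g) = 2, so Bézout bound = 2.
Scan x ∈ F_5. For each x, list the y ∈ F_5 with f(x, y) ≡ 0 and those with g(x, y) ≡ 0 (mod 5); the common zeros in that column are the intersection.
  x = 0: f ≡ 0 at y ∈ {0}; g ≡ 0 at y ∈ {3}; common: ∅.
  x = 1: f ≡ 0 at y ∈ {0}; g ≡ 0 at y ∈ ∅; common: ∅.
  x = 2: f ≡ 0 at y ∈ {0}; g ≡ 0 at y ∈ {0, 4}; common: {0}.
  x = 3: f ≡ 0 at y ∈ {0}; g ≡ 0 at y ∈ {0, 3}; common: {0}.
  x = 4: f ≡ 0 at y ∈ {0}; g ≡ 0 at y ∈ ∅; common: ∅.
Collecting: common zeros = {(2, 0), (3, 0)}, so the count is 2.
Comparison with the Bézout bound: 2 ≤ 2 = deg(f)·deg(g), as expected for curves with no common component (the bound is attained).


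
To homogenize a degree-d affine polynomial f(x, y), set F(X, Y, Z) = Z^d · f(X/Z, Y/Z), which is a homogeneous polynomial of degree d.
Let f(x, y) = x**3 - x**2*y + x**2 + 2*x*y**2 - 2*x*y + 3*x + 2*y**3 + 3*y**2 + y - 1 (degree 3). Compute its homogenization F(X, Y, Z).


F(X, Y, Z) = X**3 - X**2*Y + X**2*Z + 2*X*Y**2 - 2*X*Y*Z + 3*X*Z**2 + 2*Y**3 + 3*Y**2*Z + Y*Z**2 - Z**3

deg(f) = 3.
Substitute x = X/Z, y = Y/Z into f, then multiply by Z^3.
  monomial 1·x^3·y^0 ↦ 1·X^3·Y^0·Z^0.
  monomial -1·x^2·y^1 ↦ -1·X^2·Y^1·Z^0.
  monomial 1·x^2·y^0 ↦ 1·X^2·Y^0·Z^1.
  monomial 2·x^1·y^2 ↦ 2·X^1·Y^2·Z^0.
  monomial -2·x^1·y^1 ↦ -2·X^1·Y^1·Z^1.
  monomial 3·x^1·y^0 ↦ 3·X^1·Y^0·Z^2.
  monomial 2·x^0·y^3 ↦ 2·X^0·Y^3·Z^0.
  monomial 3·x^0·y^2 ↦ 3·X^0·Y^2·Z^1.
  monomial 1·x^0·y^1 ↦ 1·X^0·Y^1·Z^2.
  monomial -1·x^0·y^0 ↦ -1·X^0·Y^0·Z^3.
Collecting: F(X, Y, Z) = X**3 - X**2*Y + X**2*Z + 2*X*Y**2 - 2*X*Y*Z + 3*X*Z**2 + 2*Y**3 + 3*Y**2*Z + Y*Z**2 - Z**3.


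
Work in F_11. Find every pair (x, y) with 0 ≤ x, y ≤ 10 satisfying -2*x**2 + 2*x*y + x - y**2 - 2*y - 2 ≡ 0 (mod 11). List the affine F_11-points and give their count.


Affine F_11-points: {(2, 3), (2, 10), (3, 5), (3, 10), (4, 2), (4, 4), (6, 4), (6, 6), (7, 3), (7, 9), (8, 5), (8, 9)}; count = 12.

For each of the 121 pairs (x, y) ∈ F_11², evaluate f(x, y) mod 11. Record the zeros.
  x = 0: [0↦9, 1↦6, 2↦1, 3↦5, 4↦7, 5↦7, 6↦5, 7↦1, 8↦6, 9↦9, 10↦10]  zeros at y ∈ ∅
  x = 1: [0↦8, 1↦7, 2↦4, 3↦10, 4↦3, 5↦5, 6↦5, 7↦3, 8↦10, 9↦4, 10↦7]  zeros at y ∈ ∅
  x = 2: [0↦3, 1↦4, 2↦3, 3↦0, 4↦6, 5↦10, 6↦1, 7↦1, 8↦10, 9↦6, 10↦0]  zeros at y ∈ {3, 10}
  x = 3: [0↦5, 1↦8, 2↦9, 3↦8, 4↦5, 5↦0, 6↦4, 7↦6, 8↦6, 9↦4, 10↦0]  zeros at y ∈ {5, 10}
  x = 4: [0↦3, 1↦8, 2↦0, 3↦1, 4↦0, 5↦8, 6↦3, 7↦7, 8↦9, 9↦9, 10↦7]  zeros at y ∈ {2, 4}
  x = 5: [0↦8, 1↦4, 2↦9, 3↦1, 4↦2, 5↦1, 6↦9, 7↦4, 8↦8, 9↦10, 10↦10]  zeros at y ∈ ∅
  x = 6: [0↦9, 1↦7, 2↦3, 3↦8, 4↦0, 5↦1, 6↦0, 7↦8, 8↦3, 9↦7, 10↦9]  zeros at y ∈ {4, 6}
  x = 7: [0↦6, 1↦6, 2↦4, 3↦0, 4↦5, 5↦8, 6↦9, 7↦8, 8↦5, 9↦0, 10↦4]  zeros at y ∈ {3, 9}
  x = 8: [0↦10, 1↦1, 2↦1, 3↦10, 4↦6, 5↦0, 6↦3, 7↦4, 8↦3, 9↦0, 10↦6]  zeros at y ∈ {5, 9}
  x = 9: [0↦10, 1↦3, 2↦5, 3↦5, 4↦3, 5↦10, 6↦4, 7↦7, 8↦8, 9↦7, 10↦4]  zeros at y ∈ ∅
  x = 10: [0↦6, 1↦1, 2↦5, 3↦7, 4↦7, 5↦5, 6↦1, 7↦6, 8↦9, 9↦10, 10↦9]  zeros at y ∈ ∅
Collecting zeros: affine points = {(2, 3), (2, 10), (3, 5), (3, 10), (4, 2), (4, 4), (6, 4), (6, 6), (7, 3), (7, 9), (8, 5), (8, 9)}.
Total count |C(F_11)_aff| = 12.


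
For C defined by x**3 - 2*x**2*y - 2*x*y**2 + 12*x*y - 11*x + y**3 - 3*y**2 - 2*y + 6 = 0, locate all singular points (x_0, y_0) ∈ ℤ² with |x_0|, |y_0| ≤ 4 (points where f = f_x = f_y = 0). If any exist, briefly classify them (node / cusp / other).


Singular points: {(1, 2)}; classification: node.

Compute partial derivatives:
  f_x = 3*x**2 - 4*x*y - 2*y**2 + 12*y - 11.
  f_y = -2*x**2 - 4*x*y + 12*x + 3*y**2 - 6*y - 2.
Scan x_0 ∈ {−4, ..., 4}. For each x_0, f_y(x_0, y) is a polynomial in y; find its integer roots y ∈ {−4, ..., 4}, then test f_x and f at those candidates.
  x = -4: f_y(-4, y) = 3*y**2 + 10*y - 82; no integer root y with |y| ≤ 4.
  x = -3: f_y(-3, y) = 3*y**2 + 6*y - 56; no integer root y with |y| ≤ 4.
  x = -2: f_y(-2, y) = 3*y**2 + 2*y - 34; no integer root y with |y| ≤ 4.
  x = -1: f_y(-1, y) = 3*y**2 - 2*y - 16; vanishes at y ∈ {-2}. (-1, -2): f_x = -48 ≠ 0.
  x = 0: f_y(0, y) = 3*y**2 - 6*y - 2; no integer root y with |y| ≤ 4.
  x = 1: f_y(1, y) = 3*y**2 - 10*y + 8; vanishes at y ∈ {2}. (1, 2): f_x = 0, f = 0 — SINGULAR.
  x = 2: f_y(2, y) = 3*y**2 - 14*y + 14; no integer root y with |y| ≤ 4.
  x = 3: f_y(3, y) = 3*y**2 - 18*y + 16; no integer root y with |y| ≤ 4.
  x = 4: f_y(4, y) = 3*y**2 - 22*y + 14; no integer root y with |y| ≤ 4.
Only singular point on the grid: (1, 2).
Classify: substitute x = 1 + u, y = 2 + v and expand: f = u**3 - 2*u**2*v - u**2 - 2*u*v**2 + v**3 + v**2.
No constant or linear terms (consistent with a singular point). Quadratic part: -u**2 + v**2. Cubic part: u**3 - 2*u**2*v - 2*u*v**2 + v**3.
The quadratic part v**2 - u**2 = (v − u)(v + u) splits into two distinct linear factors, so there are two distinct tangent lines y − 2 = ±(x − 1) — this is a node (ordinary double point).
Classification: node.


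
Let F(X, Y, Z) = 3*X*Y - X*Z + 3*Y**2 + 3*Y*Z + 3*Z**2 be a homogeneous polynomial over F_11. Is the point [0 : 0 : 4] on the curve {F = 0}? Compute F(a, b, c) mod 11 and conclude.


F(0,0,4) ≡ 4 (mod 11); P is NOT on the curve.

Evaluate F(0, 0, 4) term-by-term (mod 11).
  3*X*Y ↦ 3·0·0·1 = 0
  -X*Z ↦ -1·0·1·4 = 0
  3*Y**2 ↦ 3·1·0·1 = 0
  3*Y*Z ↦ 3·1·0·4 = 0
  3*Z**2 ↦ 3·1·1·16 = 48
Sum: F(0, 0, 4) = (0) + (0) + (0) + (0) + (48) = 48.
Reducing mod 11: 48 ≡ 4 (mod 11).
Since F(a, b, c) ≡ 4 ≠ 0 (mod 11), P does NOT lie on the curve.


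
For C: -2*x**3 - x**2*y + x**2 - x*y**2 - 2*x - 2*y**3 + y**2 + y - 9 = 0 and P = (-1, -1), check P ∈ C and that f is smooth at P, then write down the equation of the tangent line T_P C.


Tangent line at P: -13*x - 10*y - 23 = 0.

Step 1: f(-1, -1) = 0, so P lies on C.
Step 2: partial derivatives
  f_x(x, y) = -6*x**2 - 2*x*y + 2*x - y**2 - 2, f_y(x, y) = -x**2 - 2*x*y - 6*y**2 + 2*y + 1.
  f_x(P) = -13, f_y(P) = -10 (gradient nonzero, so P is smooth).
Step 3: tangent line at P: -13·(x − -1) + -10·(y − -1) = 0.
Expanding: -13*x - 10*y - 23 = 0.


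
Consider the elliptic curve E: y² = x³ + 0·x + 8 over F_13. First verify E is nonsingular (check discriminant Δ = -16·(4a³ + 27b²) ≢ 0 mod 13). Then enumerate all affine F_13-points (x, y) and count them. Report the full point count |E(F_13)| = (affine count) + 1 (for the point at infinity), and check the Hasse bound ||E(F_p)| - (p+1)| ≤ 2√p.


Affine points = {(1, 3), (1, 10), (2, 4), (2, 9), (3, 3), (3, 10), (5, 4), (5, 9), (6, 4), (6, 9), (7, 0), (8, 0), (9, 3), (9, 10), (11, 0)}; affine count = 15; |E(F_13)| = 16.

Discriminant check: Δ ∝ 4a³ + 27b² = 4·0³ + 27·8² = 4·0 + 27·64 ≡ 12 (mod 13). Nonzero ⇒ E is nonsingular.
For each x ∈ F_13, compute rhs = x³ + 0·x + 8 mod 13, then count y ∈ F_13 with y² ≡ rhs.
  x = 0: rhs = 8, matching y values: none (0 points).
  x = 1: rhs = 9, matching y values: 3, 10 (2 points).
  x = 2: rhs = 3, matching y values: 4, 9 (2 points).
  x = 3: rhs = 9, matching y values: 3, 10 (2 points).
  x = 4: rhs = 7, matching y values: none (0 points).
  x = 5: rhs = 3, matching y values: 4, 9 (2 points).
  x = 6: rhs = 3, matching y values: 4, 9 (2 points).
  x = 7: rhs = 0, matching y values: 0 (1 points).
  x = 8: rhs = 0, matching y values: 0 (1 points).
  x = 9: rhs = 9, matching y values: 3, 10 (2 points).
  x = 10: rhs = 7, matching y values: none (0 points).
  x = 11: rhs = 0, matching y values: 0 (1 points).
  x = 12: rhs = 7, matching y values: none (0 points).
Total affine count: 15.
Full point count |E(F_13)| = 15 + 1 = 16.
Hasse bound: |16 − (13+1)| = |2| = 2 ≤ 2√13 ≈ 7.2111 ✓.


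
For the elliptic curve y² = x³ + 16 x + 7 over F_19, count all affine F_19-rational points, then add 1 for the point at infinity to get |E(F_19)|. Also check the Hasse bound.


Affine points = {(0, 8), (0, 11), (1, 9), (1, 10), (2, 3), (2, 16), (3, 5), (3, 14), (7, 5), (7, 14), (8, 1), (8, 18), (9, 5), (9, 14), (14, 7), (14, 12), (17, 9), (17, 10), (18, 3), (18, 16)}; affine count = 20; |E(F_19)| = 21.

Discriminant check: Δ ∝ 4a³ + 27b² = 4·16³ + 27·7² = 4·4096 + 27·49 ≡ 18 (mod 19). Nonzero ⇒ E is nonsingular.
For each x ∈ F_19, compute rhs = x³ + 16·x + 7 mod 19, then count y ∈ F_19 with y² ≡ rhs.
  x = 0: rhs = 7, matching y values: 8, 11 (2 points).
  x = 1: rhs = 5, matching y values: 9, 10 (2 points).
  x = 2: rhs = 9, matching y values: 3, 16 (2 points).
  x = 3: rhs = 6, matching y values: 5, 14 (2 points).
  x = 4: rhs = 2, matching y values: none (0 points).
  x = 5: rhs = 3, matching y values: none (0 points).
  x = 6: rhs = 15, matching y values: none (0 points).
  x = 7: rhs = 6, matching y values: 5, 14 (2 points).
  x = 8: rhs = 1, matching y values: 1, 18 (2 points).
  x = 9: rhs = 6, matching y values: 5, 14 (2 points).
  x = 10: rhs = 8, matching y values: none (0 points).
  x = 11: rhs = 13, matching y values: none (0 points).
  x = 12: rhs = 8, matching y values: none (0 points).
  x = 13: rhs = 18, matching y values: none (0 points).
  x = 14: rhs = 11, matching y values: 7, 12 (2 points).
  x = 15: rhs = 12, matching y values: none (0 points).
  x = 16: rhs = 8, matching y values: none (0 points).
  x = 17: rhs = 5, matching y values: 9, 10 (2 points).
  x = 18: rhs = 9, matching y values: 3, 16 (2 points).
Total affine count: 20.
Full point count |E(F_19)| = 20 + 1 = 21.
Hasse bound: |21 − (19+1)| = |1| = 1 ≤ 2√19 ≈ 8.7178 ✓.


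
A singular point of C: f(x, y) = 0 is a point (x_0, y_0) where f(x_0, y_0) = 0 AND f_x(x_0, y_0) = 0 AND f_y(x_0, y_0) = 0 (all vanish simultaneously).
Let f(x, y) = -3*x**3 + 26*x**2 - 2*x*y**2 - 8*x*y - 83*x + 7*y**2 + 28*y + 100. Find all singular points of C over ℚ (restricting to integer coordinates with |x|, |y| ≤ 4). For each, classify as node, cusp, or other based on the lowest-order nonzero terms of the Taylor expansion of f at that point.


Singular points: {(3, -2)}; classification: node.

Compute partial derivatives:
  f_x = -9*x**2 + 52*x - 2*y**2 - 8*y - 83.
  f_y = -4*x*y - 8*x + 14*y + 28.
Scan x_0 ∈ {−4, ..., 4}. For each x_0, f_y(x_0, y) is a polynomial in y; find its integer roots y ∈ {−4, ..., 4}, then test f_x and f at those candidates.
  x = -4: f_y(-4, y) = 30*y + 60; vanishes at y ∈ {-2}. (-4, -2): f_x = -427 ≠ 0.
  x = -3: f_y(-3, y) = 26*y + 52; vanishes at y ∈ {-2}. (-3, -2): f_x = -312 ≠ 0.
  x = -2: f_y(-2, y) = 22*y + 44; vanishes at y ∈ {-2}. (-2, -2): f_x = -215 ≠ 0.
  x = -1: f_y(-1, y) = 18*y + 36; vanishes at y ∈ {-2}. (-1, -2): f_x = -136 ≠ 0.
  x = 0: f_y(0, y) = 14*y + 28; vanishes at y ∈ {-2}. (0, -2): f_x = -75 ≠ 0.
  x = 1: f_y(1, y) = 10*y + 20; vanishes at y ∈ {-2}. (1, -2): f_x = -32 ≠ 0.
  x = 2: f_y(2, y) = 6*y + 12; vanishes at y ∈ {-2}. (2, -2): f_x = -7 ≠ 0.
  x = 3: f_y(3, y) = 2*y + 4; vanishes at y ∈ {-2}. (3, -2): f_x = 0, f = 0 — SINGULAR.
  x = 4: f_y(4, y) = -2*y - 4; vanishes at y ∈ {-2}. (4, -2): f_x = -11 ≠ 0.
Only singular point on the grid: (3, -2).
Classify: substitute x = 3 + u, y = -2 + v and expand: f = -3*u**3 - u**2 - 2*u*v**2 + v**2.
No constant or linear terms (consistent with a singular point). Quadratic part: -u**2 + v**2. Cubic part: -3*u**3 - 2*u*v**2.
The quadratic part v**2 - u**2 = (v − u)(v + u) splits into two distinct linear factors, so there are two distinct tangent lines y − -2 = ±(x − 3) — this is a node (ordinary double point).
Classification: node.


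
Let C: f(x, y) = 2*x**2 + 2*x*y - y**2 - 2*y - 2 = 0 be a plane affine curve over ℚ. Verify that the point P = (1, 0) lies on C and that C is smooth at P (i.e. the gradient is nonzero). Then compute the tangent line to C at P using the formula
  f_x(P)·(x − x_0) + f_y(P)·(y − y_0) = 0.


Tangent line at P: 4*x - 4 = 0.

Step 1: f(1, 0) = 0, so P lies on C.
Step 2: partial derivatives
  f_x(x, y) = 4*x + 2*y, f_y(x, y) = 2*x - 2*y - 2.
  f_x(P) = 4, f_y(P) = 0 (gradient nonzero, so P is smooth).
Step 3: tangent line at P: 4·(x − 1) + 0·(y − 0) = 0.
Expanding: 4*x - 4 = 0.


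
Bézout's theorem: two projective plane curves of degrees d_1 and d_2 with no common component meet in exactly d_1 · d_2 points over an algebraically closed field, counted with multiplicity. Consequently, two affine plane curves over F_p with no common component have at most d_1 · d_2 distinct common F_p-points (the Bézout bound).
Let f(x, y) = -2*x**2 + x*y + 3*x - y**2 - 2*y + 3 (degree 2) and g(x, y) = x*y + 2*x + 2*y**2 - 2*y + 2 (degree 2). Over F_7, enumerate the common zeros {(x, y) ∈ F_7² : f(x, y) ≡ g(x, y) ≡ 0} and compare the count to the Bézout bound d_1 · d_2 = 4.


Common zeros: {(5, 5), (6, 5)}; count = 2; Bézout bound = 4.

deg(f) = 2, deg(g) = 2, so Bézout bound = 4.
Scan x ∈ F_7. For each x, list the y ∈ F_7 with f(x, y) ≡ 0 and those with g(x, y) ≡ 0 (mod 7); the common zeros in that column are the intersection.
  x = 0: f ≡ 0 at y ∈ {1, 4}; g ≡ 0 at y ∈ {3, 5}; common: ∅.
  x = 1: f ≡ 0 at y ∈ ∅; g ≡ 0 at y ∈ {5, 6}; common: ∅.
  x = 2: f ≡ 0 at y ∈ {1, 6}; g ≡ 0 at y ∈ {2, 5}; common: ∅.
  x = 3: f ≡ 0 at y ∈ ∅; g ≡ 0 at y ∈ {5}; common: ∅.
  x = 4: f ≡ 0 at y ∈ ∅; g ≡ 0 at y ∈ {1, 5}; common: ∅.
  x = 5: f ≡ 0 at y ∈ {5}; g ≡ 0 at y ∈ {4, 5}; common: {5}.
  x = 6: f ≡ 0 at y ∈ {5, 6}; g ≡ 0 at y ∈ {0, 5}; common: {5}.
Collecting: common zeros = {(5, 5), (6, 5)}, so the count is 2.
Comparison with the Bézout bound: 2 ≤ 4 = deg(f)·deg(g), as expected for curves with no common component (the affine F_7-count falls short of the bound because intersections may lie at infinity, over extension fields, or carry multiplicity).


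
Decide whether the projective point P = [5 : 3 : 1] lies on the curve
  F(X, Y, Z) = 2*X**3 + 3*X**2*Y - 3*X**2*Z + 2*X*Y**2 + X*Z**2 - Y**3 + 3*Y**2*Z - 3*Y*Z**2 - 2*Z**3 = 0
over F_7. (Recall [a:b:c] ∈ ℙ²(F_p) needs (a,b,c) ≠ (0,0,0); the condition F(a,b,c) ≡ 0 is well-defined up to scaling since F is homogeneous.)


F(5,3,1) ≡ 1 (mod 7); P is NOT on the curve.

Evaluate F(5, 3, 1) term-by-term (mod 7).
  2*X**3 ↦ 2·125·1·1 = 250
  3*X**2*Y ↦ 3·25·3·1 = 225
  -3*X**2*Z ↦ -3·25·1·1 = -75
  2*X*Y**2 ↦ 2·5·9·1 = 90
  X*Z**2 ↦ 1·5·1·1 = 5
  -Y**3 ↦ -1·1·27·1 = -27
  3*Y**2*Z ↦ 3·1·9·1 = 27
  -3*Y*Z**2 ↦ -3·1·3·1 = -9
  -2*Z**3 ↦ -2·1·1·1 = -2
Sum: F(5, 3, 1) = (250) + (225) + (-75) + (90) + (5) + (-27) + (27) + (-9) + (-2) = 484.
Reducing mod 7: 484 ≡ 1 (mod 7).
Since F(a, b, c) ≡ 1 ≠ 0 (mod 7), P does NOT lie on the curve.


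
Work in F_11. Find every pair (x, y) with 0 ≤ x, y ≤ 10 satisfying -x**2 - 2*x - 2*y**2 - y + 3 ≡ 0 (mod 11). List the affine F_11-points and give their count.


Affine F_11-points: {(0, 1), (0, 4), (1, 0), (1, 5), (2, 7), (2, 9), (3, 2), (3, 3), (4, 6), (4, 10), (5, 6), (5, 10), (6, 2), (6, 3), (7, 7), (7, 9), (8, 0), (8, 5), (9, 1), (9, 4), (10, 8)}; count = 21.

For each of the 121 pairs (x, y) ∈ F_11², evaluate f(x, y) mod 11. Record the zeros.
  x = 0: [0↦3, 1↦0, 2↦4, 3↦4, 4↦0, 5↦3, 6↦2, 7↦8, 8↦10, 9↦8, 10↦2]  zeros at y ∈ {1, 4}
  x = 1: [0↦0, 1↦8, 2↦1, 3↦1, 4↦8, 5↦0, 6↦10, 7↦5, 8↦7, 9↦5, 10↦10]  zeros at y ∈ {0, 5}
  x = 2: [0↦6, 1↦3, 2↦7, 3↦7, 4↦3, 5↦6, 6↦5, 7↦0, 8↦2, 9↦0, 10↦5]  zeros at y ∈ {7, 9}
  x = 3: [0↦10, 1↦7, 2↦0, 3↦0, 4↦7, 5↦10, 6↦9, 7↦4, 8↦6, 9↦4, 10↦9]  zeros at y ∈ {2, 3}
  x = 4: [0↦1, 1↦9, 2↦2, 3↦2, 4↦9, 5↦1, 6↦0, 7↦6, 8↦8, 9↦6, 10↦0]  zeros at y ∈ {6, 10}
  x = 5: [0↦1, 1↦9, 2↦2, 3↦2, 4↦9, 5↦1, 6↦0, 7↦6, 8↦8, 9↦6, 10↦0]  zeros at y ∈ {6, 10}
  x = 6: [0↦10, 1↦7, 2↦0, 3↦0, 4↦7, 5↦10, 6↦9, 7↦4, 8↦6, 9↦4, 10↦9]  zeros at y ∈ {2, 3}
  x = 7: [0↦6, 1↦3, 2↦7, 3↦7, 4↦3, 5↦6, 6↦5, 7↦0, 8↦2, 9↦0, 10↦5]  zeros at y ∈ {7, 9}
  x = 8: [0↦0, 1↦8, 2↦1, 3↦1, 4↦8, 5↦0, 6↦10, 7↦5, 8↦7, 9↦5, 10↦10]  zeros at y ∈ {0, 5}
  x = 9: [0↦3, 1↦0, 2↦4, 3↦4, 4↦0, 5↦3, 6↦2, 7↦8, 8↦10, 9↦8, 10↦2]  zeros at y ∈ {1, 4}
  x = 10: [0↦4, 1↦1, 2↦5, 3↦5, 4↦1, 5↦4, 6↦3, 7↦9, 8↦0, 9↦9, 10↦3]  zeros at y ∈ {8}
Collecting zeros: affine points = {(0, 1), (0, 4), (1, 0), (1, 5), (2, 7), (2, 9), (3, 2), (3, 3), (4, 6), (4, 10), (5, 6), (5, 10), (6, 2), (6, 3), (7, 7), (7, 9), (8, 0), (8, 5), (9, 1), (9, 4), (10, 8)}.
Total count |C(F_11)_aff| = 21.


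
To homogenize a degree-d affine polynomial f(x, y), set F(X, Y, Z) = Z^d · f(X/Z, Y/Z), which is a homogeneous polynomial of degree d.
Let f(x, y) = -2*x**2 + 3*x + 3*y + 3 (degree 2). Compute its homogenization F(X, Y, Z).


F(X, Y, Z) = -2*X**2 + 3*X*Z + 3*Y*Z + 3*Z**2

deg(f) = 2.
Substitute x = X/Z, y = Y/Z into f, then multiply by Z^2.
  monomial -2·x^2·y^0 ↦ -2·X^2·Y^0·Z^0.
  monomial 3·x^1·y^0 ↦ 3·X^1·Y^0·Z^1.
  monomial 3·x^0·y^1 ↦ 3·X^0·Y^1·Z^1.
  monomial 3·x^0·y^0 ↦ 3·X^0·Y^0·Z^2.
Collecting: F(X, Y, Z) = -2*X**2 + 3*X*Z + 3*Y*Z + 3*Z**2.


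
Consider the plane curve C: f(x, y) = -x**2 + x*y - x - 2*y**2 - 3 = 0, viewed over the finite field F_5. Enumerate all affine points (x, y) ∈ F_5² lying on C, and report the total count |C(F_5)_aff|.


Affine F_5-points: {(0, 1), (0, 4), (1, 0), (1, 3), (3, 0), (3, 4)}; count = 6.

For each of the 25 pairs (x, y) ∈ F_5², evaluate f(x, y) mod 5. Record the zeros.
  x = 0: [0↦2, 1↦0, 2↦4, 3↦4, 4↦0]  zeros at y ∈ {1, 4}
  x = 1: [0↦0, 1↦4, 2↦4, 3↦0, 4↦2]  zeros at y ∈ {0, 3}
  x = 2: [0↦1, 1↦1, 2↦2, 3↦4, 4↦2]  zeros at y ∈ ∅
  x = 3: [0↦0, 1↦1, 2↦3, 3↦1, 4↦0]  zeros at y ∈ {0, 4}
  x = 4: [0↦2, 1↦4, 2↦2, 3↦1, 4↦1]  zeros at y ∈ ∅
Collecting zeros: affine points = {(0, 1), (0, 4), (1, 0), (1, 3), (3, 0), (3, 4)}.
Total count |C(F_5)_aff| = 6.


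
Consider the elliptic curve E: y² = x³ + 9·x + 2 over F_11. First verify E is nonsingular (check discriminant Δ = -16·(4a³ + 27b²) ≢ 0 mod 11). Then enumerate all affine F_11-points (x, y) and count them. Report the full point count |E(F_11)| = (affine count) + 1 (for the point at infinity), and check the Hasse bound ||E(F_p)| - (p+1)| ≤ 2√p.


Affine points = {(1, 1), (1, 10), (3, 1), (3, 10), (4, 5), (4, 6), (7, 1), (7, 10), (8, 5), (8, 6), (9, 3), (9, 8), (10, 5), (10, 6)}; affine count = 14; |E(F_11)| = 15.

Discriminant check: Δ ∝ 4a³ + 27b² = 4·9³ + 27·2² = 4·729 + 27·4 ≡ 10 (mod 11). Nonzero ⇒ E is nonsingular.
For each x ∈ F_11, compute rhs = x³ + 9·x + 2 mod 11, then count y ∈ F_11 with y² ≡ rhs.
  x = 0: rhs = 2, matching y values: none (0 points).
  x = 1: rhs = 1, matching y values: 1, 10 (2 points).
  x = 2: rhs = 6, matching y values: none (0 points).
  x = 3: rhs = 1, matching y values: 1, 10 (2 points).
  x = 4: rhs = 3, matching y values: 5, 6 (2 points).
  x = 5: rhs = 7, matching y values: none (0 points).
  x = 6: rhs = 8, matching y values: none (0 points).
  x = 7: rhs = 1, matching y values: 1, 10 (2 points).
  x = 8: rhs = 3, matching y values: 5, 6 (2 points).
  x = 9: rhs = 9, matching y values: 3, 8 (2 points).
  x = 10: rhs = 3, matching y values: 5, 6 (2 points).
Total affine count: 14.
Full point count |E(F_11)| = 14 + 1 = 15.
Hasse bound: |15 − (11+1)| = |3| = 3 ≤ 2√11 ≈ 6.6332 ✓.


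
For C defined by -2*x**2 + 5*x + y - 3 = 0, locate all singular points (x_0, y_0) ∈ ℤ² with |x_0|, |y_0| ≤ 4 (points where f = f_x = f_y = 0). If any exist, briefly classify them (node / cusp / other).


No singular points in the scanned grid; C is smooth there.

Compute partial derivatives:
  f_x = 5 - 4*x.
  f_y = 1.
f_y = 1 is a nonzero constant, so f_y never vanishes: no point (x, y) can satisfy f = f_x = f_y = 0. In particular no (x, y) ∈ {−4, ..., 4}² is singular; the curve is smooth.


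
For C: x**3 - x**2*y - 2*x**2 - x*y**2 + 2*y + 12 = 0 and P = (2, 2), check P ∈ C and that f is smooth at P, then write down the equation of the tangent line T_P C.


Tangent line at P: -8*x - 10*y + 36 = 0.

Step 1: f(2, 2) = 0, so P lies on C.
Step 2: partial derivatives
  f_x(x, y) = 3*x**2 - 2*x*y - 4*x - y**2, f_y(x, y) = -x**2 - 2*x*y + 2.
  f_x(P) = -8, f_y(P) = -10 (gradient nonzero, so P is smooth).
Step 3: tangent line at P: -8·(x − 2) + -10·(y − 2) = 0.
Expanding: -8*x - 10*y + 36 = 0.


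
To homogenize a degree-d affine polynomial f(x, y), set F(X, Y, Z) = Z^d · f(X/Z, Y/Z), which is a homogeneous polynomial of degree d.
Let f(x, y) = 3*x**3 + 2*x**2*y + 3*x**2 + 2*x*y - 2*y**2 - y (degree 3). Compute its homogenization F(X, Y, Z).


F(X, Y, Z) = 3*X**3 + 2*X**2*Y + 3*X**2*Z + 2*X*Y*Z - 2*Y**2*Z - Y*Z**2

deg(f) = 3.
Substitute x = X/Z, y = Y/Z into f, then multiply by Z^3.
  monomial 3·x^3·y^0 ↦ 3·X^3·Y^0·Z^0.
  monomial 2·x^2·y^1 ↦ 2·X^2·Y^1·Z^0.
  monomial 3·x^2·y^0 ↦ 3·X^2·Y^0·Z^1.
  monomial 2·x^1·y^1 ↦ 2·X^1·Y^1·Z^1.
  monomial -2·x^0·y^2 ↦ -2·X^0·Y^2·Z^1.
  monomial -1·x^0·y^1 ↦ -1·X^0·Y^1·Z^2.
Collecting: F(X, Y, Z) = 3*X**3 + 2*X**2*Y + 3*X**2*Z + 2*X*Y*Z - 2*Y**2*Z - Y*Z**2.


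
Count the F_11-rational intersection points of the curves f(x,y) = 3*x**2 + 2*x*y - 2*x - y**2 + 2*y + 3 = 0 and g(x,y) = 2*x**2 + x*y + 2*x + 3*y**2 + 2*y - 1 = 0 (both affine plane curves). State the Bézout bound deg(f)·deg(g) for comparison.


Common zeros: {(0, 10), (2, 0), (2, 6), (5, 10)}; count = 4; Bézout bound = 4.

deg(f) = 2, deg(g) = 2, so Bézout bound = 4.
Scan x ∈ F_11. For each x, list the y ∈ F_11 with f(x, y) ≡ 0 and those with g(x, y) ≡ 0 (mod 11); the common zeros in that column are the intersection.
  x = 0: f ≡ 0 at y ∈ {3, 10}; g ≡ 0 at y ∈ {4, 10}; common: {10}.
  x = 1: f ≡ 0 at y ∈ ∅; g ≡ 0 at y ∈ ∅; common: ∅.
  x = 2: f ≡ 0 at y ∈ {0, 6}; g ≡ 0 at y ∈ {0, 6}; common: {0, 6}.
  x = 3: f ≡ 0 at y ∈ ∅; g ≡ 0 at y ∈ ∅; common: ∅.
  x = 4: f ≡ 0 at y ∈ ∅; g ≡ 0 at y ∈ ∅; common: ∅.
  x = 5: f ≡ 0 at y ∈ {2, 10}; g ≡ 0 at y ∈ {6, 10}; common: {10}.
  x = 6: f ≡ 0 at y ∈ {0, 3}; g ≡ 0 at y ∈ {5, 7}; common: ∅.
  x = 7: f ≡ 0 at y ∈ ∅; g ≡ 0 at y ∈ {3, 5}; common: ∅.
  x = 8: f ≡ 0 at y ∈ ∅; g ≡ 0 at y ∈ {0, 4}; common: ∅.
  x = 9: f ≡ 0 at y ∈ {2, 7}; g ≡ 0 at y ∈ ∅; common: ∅.
  x = 10: f ≡ 0 at y ∈ ∅; g ≡ 0 at y ∈ ∅; common: ∅.
Collecting: common zeros = {(0, 10), (2, 0), (2, 6), (5, 10)}, so the count is 4.
Comparison with the Bézout bound: 4 ≤ 4 = deg(f)·deg(g), as expected for curves with no common component (the bound is attained).
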